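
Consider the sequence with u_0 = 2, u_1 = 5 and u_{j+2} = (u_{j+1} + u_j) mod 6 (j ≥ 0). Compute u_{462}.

Listing terms: u_0 = 2; u_1 = 5; u_2 = 1; u_3 = 0; u_4 = 1; u_5 = 1; u_6 = 2; u_7 = 3; u_8 = 5; u_9 = 2; u_{10} = 1; u_{11} = 3; u_{12} = 4; u_{13} = 1; u_{14} = 5; u_{15} = 0; u_{16} = 5; u_{17} = 5; u_{18} = 4; u_{19} = 3; u_{20} = 1; u_{21} = 4; u_{22} = 5; u_{23} = 3; u_{24} = 2; u_{25} = 5.
Since (u_{24}, u_{25}) = (u_0, u_1) = (2, 5) (two consecutive terms determine the rest), the sequence is periodic with period 24.
(462 - 0) mod 24 = 6, so u_{462} = u_6 = 2.

2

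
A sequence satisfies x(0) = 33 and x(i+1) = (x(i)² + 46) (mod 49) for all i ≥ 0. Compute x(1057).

8

x(0) = 33; x(1) = 8; x(2) = 12; x(3) = 43; x(4) = 33.
Since x(4) = x(0) = 33, the sequence is periodic with period 4.
So x(1057) = x(0 + ((1057-0) mod 4)) = x(1) = 8.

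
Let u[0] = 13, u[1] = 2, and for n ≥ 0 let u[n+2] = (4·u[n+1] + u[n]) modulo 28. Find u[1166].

17

Listing terms: u[0] = 13,  u[1] = 2,  u[2] = 21,  u[3] = 2,  u[4] = 1,  u[5] = 6,  u[6] = 25,  u[7] = 22,  u[8] = 1,  u[9] = 26,  u[10] = 21,  u[11] = 26,  u[12] = 13,  u[13] = 22,  u[14] = 17,  u[15] = 6,  u[16] = 13,  u[17] = 2.
The sequence repeats with period 16.
(1166 - 0) mod 16 = 14, so u[1166] = u[14] = 17.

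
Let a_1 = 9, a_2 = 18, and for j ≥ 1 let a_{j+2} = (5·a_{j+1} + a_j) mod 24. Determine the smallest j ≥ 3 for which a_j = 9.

Listing terms: a_1 = 9; a_2 = 18; a_3 = 3; a_4 = 9; a_5 = 0; a_6 = 9; a_7 = 21; a_8 = 18; a_9 = 15; a_{10} = 21; a_{11} = 0; a_{12} = 21; a_{13} = 9; a_{14} = 18.
The sequence repeats with period 12.
The value 9 first appears (with j ≥ 3) at a_4.

4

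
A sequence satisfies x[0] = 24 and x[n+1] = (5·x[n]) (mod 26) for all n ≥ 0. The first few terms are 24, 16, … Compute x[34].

2

Listing terms: x[0] = 24; x[1] = 16; x[2] = 2; x[3] = 10; x[4] = 24.
Since x[4] = x[0] = 24, the sequence is periodic with period 4.
So x[34] = x[0 + ((34-0) mod 4)] = x[2] = 2.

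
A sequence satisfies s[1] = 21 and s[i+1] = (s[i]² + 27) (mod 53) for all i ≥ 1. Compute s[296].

31

s[1] = 21,  s[2] = 44,  s[3] = 2,  s[4] = 31,  s[5] = 34,  s[6] = 17,  s[7] = 51,  s[8] = 31.
Since s[8] = s[4] = 31, the sequence is eventually periodic: after a pre-period of length 3 it cycles with period 4.
For i ≥ 4, s[i] depends only on (i - 4) mod 4. (296 - 4) mod 4 = 0, so s[296] = s[4] = 31.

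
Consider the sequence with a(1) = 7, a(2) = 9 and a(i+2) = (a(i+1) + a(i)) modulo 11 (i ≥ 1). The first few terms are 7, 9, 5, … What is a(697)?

Listing terms: a(1) = 7; a(2) = 9; a(3) = 5; a(4) = 3; a(5) = 8; a(6) = 0; a(7) = 8; a(8) = 8; a(9) = 5; a(10) = 2; a(11) = 7; a(12) = 9.
Since (a(11), a(12)) = (a(1), a(2)) = (7, 9) (two consecutive terms determine the rest), the sequence is periodic with period 10.
(697 - 1) mod 10 = 6, so a(697) = a(7) = 8.

8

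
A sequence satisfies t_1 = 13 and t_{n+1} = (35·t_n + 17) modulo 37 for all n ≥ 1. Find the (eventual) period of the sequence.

t_1 = 13,  t_2 = 28,  t_3 = 35,  t_4 = 21,  t_5 = 12,  t_6 = 30,  t_7 = 31,  t_8 = 29,  t_9 = 33,  t_{10} = 25,  t_{11} = 4,  t_{12} = 9,  t_{13} = 36,  t_{14} = 19,  t_{15} = 16,  t_{16} = 22,  t_{17} = 10,  t_{18} = 34,  t_{19} = 23,  t_{20} = 8,  t_{21} = 1,  t_{22} = 15,  t_{23} = 24,  t_{24} = 6,  t_{25} = 5,  t_{26} = 7,  t_{27} = 3,  t_{28} = 11,  t_{29} = 32,  t_{30} = 27,  t_{31} = 0,  t_{32} = 17,  t_{33} = 20,  t_{34} = 14,  t_{35} = 26,  t_{36} = 2,  t_{37} = 13.
Since t_{37} = t_1 = 13, the sequence is periodic with period 36.

36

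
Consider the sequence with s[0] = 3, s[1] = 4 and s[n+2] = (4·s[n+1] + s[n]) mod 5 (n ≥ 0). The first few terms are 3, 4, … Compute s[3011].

We have s[0] = 3, s[1] = 4, s[2] = 4, s[3] = 0, s[4] = 4, s[5] = 1, s[6] = 3, s[7] = 3, s[8] = 0, s[9] = 3, s[10] = 2, s[11] = 1, s[12] = 1, s[13] = 0, s[14] = 1, s[15] = 4, s[16] = 2, s[17] = 2, s[18] = 0, s[19] = 2, s[20] = 3, s[21] = 4.
The sequence repeats with period 20.
(3011 - 0) mod 20 = 11, so s[3011] = s[11] = 1.

1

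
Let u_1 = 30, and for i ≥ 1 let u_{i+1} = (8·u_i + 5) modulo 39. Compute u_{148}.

8

u_1 = 30, u_2 = 11, u_3 = 15, u_4 = 8, u_5 = 30.
The sequence repeats with period 4.
(148 - 1) mod 4 = 3, so u_{148} = u_4 = 8.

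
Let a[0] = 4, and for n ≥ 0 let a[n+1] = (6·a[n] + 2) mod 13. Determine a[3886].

12

a[0] = 4, a[1] = 0, a[2] = 2, a[3] = 1, a[4] = 8, a[5] = 11, a[6] = 3, a[7] = 7, a[8] = 5, a[9] = 6, a[10] = 12, a[11] = 9, a[12] = 4.
The sequence repeats with period 12.
So a[3886] = a[0 + ((3886-0) mod 12)] = a[10] = 12.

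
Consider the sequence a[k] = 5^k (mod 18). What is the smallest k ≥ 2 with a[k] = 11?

5

Computing terms: a[1] = 5, a[2] = 7, a[3] = 17, a[4] = 13, a[5] = 11, a[6] = 1, a[7] = 5.
The sequence repeats with period 6.
The value 11 first appears (with k ≥ 2) at a[5].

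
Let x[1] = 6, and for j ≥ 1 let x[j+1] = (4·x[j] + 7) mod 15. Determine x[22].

6

Listing terms: x[1] = 6,  x[2] = 1,  x[3] = 11,  x[4] = 6.
The sequence repeats with period 3.
So x[22] = x[1 + ((22-1) mod 3)] = x[1] = 6.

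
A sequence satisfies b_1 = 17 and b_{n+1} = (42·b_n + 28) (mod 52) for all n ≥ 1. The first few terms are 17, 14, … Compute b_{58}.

b_1 = 17,  b_2 = 14,  b_3 = 44,  b_4 = 4,  b_5 = 40,  b_6 = 44.
Since b_6 = b_3 = 44, the sequence is eventually periodic: after a pre-period of length 2 it cycles with period 3.
For n ≥ 3, b_n depends only on (n - 3) mod 3. (58 - 3) mod 3 = 1, so b_{58} = b_4 = 4.

4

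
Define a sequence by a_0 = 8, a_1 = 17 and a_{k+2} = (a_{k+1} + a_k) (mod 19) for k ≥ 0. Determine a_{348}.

5

We have a_0 = 8,  a_1 = 17,  a_2 = 6,  a_3 = 4,  a_4 = 10,  a_5 = 14,  a_6 = 5,  a_7 = 0,  a_8 = 5,  a_9 = 5,  a_{10} = 10,  a_{11} = 15,  a_{12} = 6,  a_{13} = 2,  a_{14} = 8,  a_{15} = 10,  a_{16} = 18,  a_{17} = 9,  a_{18} = 8,  a_{19} = 17.
The sequence repeats with period 18.
So a_{348} = a_{0 + ((348-0) mod 18)} = a_6 = 5.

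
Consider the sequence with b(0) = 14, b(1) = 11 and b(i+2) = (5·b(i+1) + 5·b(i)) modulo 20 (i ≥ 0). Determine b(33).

Listing terms: b(0) = 14,  b(1) = 11,  b(2) = 5,  b(3) = 0,  b(4) = 5,  b(5) = 5,  b(6) = 10,  b(7) = 15,  b(8) = 5,  b(9) = 0.
Since (b(8), b(9)) = (b(2), b(3)) = (5, 0) (two consecutive terms determine the rest), the sequence is eventually periodic: after a pre-period of length 2 it cycles with period 6.
For i ≥ 2, b(i) depends only on (i - 2) mod 6. (33 - 2) mod 6 = 1, so b(33) = b(3) = 0.

0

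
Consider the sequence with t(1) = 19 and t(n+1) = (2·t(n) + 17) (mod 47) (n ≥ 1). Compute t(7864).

11

We have t(1) = 19,  t(2) = 8,  t(3) = 33,  t(4) = 36,  t(5) = 42,  t(6) = 7,  t(7) = 31,  t(8) = 32,  t(9) = 34,  t(10) = 38,  t(11) = 46,  t(12) = 15,  t(13) = 0,  t(14) = 17,  t(15) = 4,  t(16) = 25,  t(17) = 20,  t(18) = 10,  t(19) = 37,  t(20) = 44,  t(21) = 11,  t(22) = 39,  t(23) = 1,  t(24) = 19.
Since t(24) = t(1) = 19, the sequence is periodic with period 23.
So t(7864) = t(1 + ((7864-1) mod 23)) = t(21) = 11.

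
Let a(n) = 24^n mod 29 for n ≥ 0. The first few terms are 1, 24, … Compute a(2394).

Listing terms: a(0) = 1; a(1) = 24; a(2) = 25; a(3) = 20; a(4) = 16; a(5) = 7; a(6) = 23; a(7) = 1.
Since a(7) = a(0) = 1, the sequence is periodic with period 7.
So a(2394) = a(0 + ((2394-0) mod 7)) = a(0) = 1.

1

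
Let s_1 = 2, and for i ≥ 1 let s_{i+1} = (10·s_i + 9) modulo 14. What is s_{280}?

3

s_1 = 2; s_2 = 1; s_3 = 5; s_4 = 3; s_5 = 11; s_6 = 7; s_7 = 9; s_8 = 1.
Since s_8 = s_2 = 1, the sequence is eventually periodic: after a pre-period of length 1 it cycles with period 6.
For i ≥ 2, s_i depends only on (i - 2) mod 6. (280 - 2) mod 6 = 2, so s_{280} = s_4 = 3.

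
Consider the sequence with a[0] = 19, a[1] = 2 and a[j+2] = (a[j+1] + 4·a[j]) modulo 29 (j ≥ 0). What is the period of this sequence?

Listing terms: a[0] = 19; a[1] = 2; a[2] = 20; a[3] = 28; a[4] = 21; a[5] = 17; a[6] = 14; a[7] = 24; a[8] = 22; a[9] = 2; a[10] = 3; a[11] = 11; a[12] = 23; a[13] = 9; a[14] = 14; a[15] = 21; a[16] = 19; a[17] = 16; a[18] = 5; a[19] = 11; a[20] = 2; a[21] = 17; a[22] = 25; a[23] = 6; a[24] = 19; a[25] = 14; a[26] = 3; a[27] = 1; a[28] = 13; a[29] = 17; a[30] = 11; a[31] = 21; a[32] = 7; a[33] = 4; a[34] = 3; a[35] = 19; a[36] = 2.
Since (a[35], a[36]) = (a[0], a[1]) = (19, 2) (two consecutive terms determine the rest), the sequence is periodic with period 35.

35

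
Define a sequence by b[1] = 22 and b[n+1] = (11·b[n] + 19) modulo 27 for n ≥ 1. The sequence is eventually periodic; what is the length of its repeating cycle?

b[1] = 22, b[2] = 18, b[3] = 1, b[4] = 3, b[5] = 25, b[6] = 24, b[7] = 13, b[8] = 0, b[9] = 19, b[10] = 12, b[11] = 16, b[12] = 6, b[13] = 4, b[14] = 9, b[15] = 10, b[16] = 21, b[17] = 7, b[18] = 15, b[19] = 22.
The sequence repeats with period 18.

18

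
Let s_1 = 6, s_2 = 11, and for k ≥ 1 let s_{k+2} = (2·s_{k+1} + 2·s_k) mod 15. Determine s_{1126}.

Listing terms: s_1 = 6; s_2 = 11; s_3 = 4; s_4 = 0; s_5 = 8; s_6 = 1; s_7 = 3; s_8 = 8; s_9 = 7; s_{10} = 0; s_{11} = 14; s_{12} = 13; s_{13} = 9; s_{14} = 14; s_{15} = 1; s_{16} = 0; s_{17} = 2; s_{18} = 4; s_{19} = 12; s_{20} = 2; s_{21} = 13; s_{22} = 0; s_{23} = 11; s_{24} = 7; s_{25} = 6; s_{26} = 11.
The sequence repeats with period 24.
So s_{1126} = s_{1 + ((1126-1) mod 24)} = s_{22} = 0.

0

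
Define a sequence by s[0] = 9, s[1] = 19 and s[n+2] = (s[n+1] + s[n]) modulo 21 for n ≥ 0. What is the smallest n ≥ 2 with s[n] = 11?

s[0] = 9; s[1] = 19; s[2] = 7; s[3] = 5; s[4] = 12; s[5] = 17; s[6] = 8; s[7] = 4; s[8] = 12; s[9] = 16; s[10] = 7; s[11] = 2; s[12] = 9; s[13] = 11; s[14] = 20; s[15] = 10; s[16] = 9; s[17] = 19.
The sequence repeats with period 16.
The value 11 first appears (with n ≥ 2) at s[13].

13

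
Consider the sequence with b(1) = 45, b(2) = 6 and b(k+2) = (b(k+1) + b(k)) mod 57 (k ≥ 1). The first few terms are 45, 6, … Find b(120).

45

Computing terms: b(1) = 45; b(2) = 6; b(3) = 51; b(4) = 0; b(5) = 51; b(6) = 51; b(7) = 45; b(8) = 39; b(9) = 27; b(10) = 9; b(11) = 36; b(12) = 45; b(13) = 24; b(14) = 12; b(15) = 36; b(16) = 48; b(17) = 27; b(18) = 18; b(19) = 45; b(20) = 6.
The sequence repeats with period 18.
So b(120) = b(1 + ((120-1) mod 18)) = b(12) = 45.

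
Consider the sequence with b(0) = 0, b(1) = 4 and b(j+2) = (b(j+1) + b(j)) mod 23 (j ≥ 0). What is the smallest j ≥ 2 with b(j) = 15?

8

Listing terms: b(0) = 0, b(1) = 4, b(2) = 4, b(3) = 8, b(4) = 12, b(5) = 20, b(6) = 9, b(7) = 6, b(8) = 15, b(9) = 21, b(10) = 13, b(11) = 11, b(12) = 1, b(13) = 12, b(14) = 13, b(15) = 2, b(16) = 15, b(17) = 17, b(18) = 9, b(19) = 3, b(20) = 12, b(21) = 15, b(22) = 4, b(23) = 19, b(24) = 0, b(25) = 19, b(26) = 19, b(27) = 15, b(28) = 11, b(29) = 3, b(30) = 14, b(31) = 17, b(32) = 8, b(33) = 2, b(34) = 10, b(35) = 12, b(36) = 22, b(37) = 11, b(38) = 10, b(39) = 21, b(40) = 8, b(41) = 6, b(42) = 14, b(43) = 20, b(44) = 11, b(45) = 8, b(46) = 19, b(47) = 4, b(48) = 0, b(49) = 4.
The sequence repeats with period 48.
The value 15 first appears (with j ≥ 2) at b(8).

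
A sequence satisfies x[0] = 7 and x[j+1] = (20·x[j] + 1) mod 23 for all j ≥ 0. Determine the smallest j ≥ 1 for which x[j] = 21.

Listing terms: x[0] = 7, x[1] = 3, x[2] = 15, x[3] = 2, x[4] = 18, x[5] = 16, x[6] = 22, x[7] = 4, x[8] = 12, x[9] = 11, x[10] = 14, x[11] = 5, x[12] = 9, x[13] = 20, x[14] = 10, x[15] = 17, x[16] = 19, x[17] = 13, x[18] = 8, x[19] = 0, x[20] = 1, x[21] = 21, x[22] = 7.
Since x[22] = x[0] = 7, the sequence is periodic with period 22.
The value 21 first appears (with j ≥ 1) at x[21].

21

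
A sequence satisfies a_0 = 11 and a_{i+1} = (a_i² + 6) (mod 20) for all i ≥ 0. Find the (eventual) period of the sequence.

Computing terms: a_0 = 11; a_1 = 7; a_2 = 15; a_3 = 11.
Since a_3 = a_0 = 11, the sequence is periodic with period 3.

3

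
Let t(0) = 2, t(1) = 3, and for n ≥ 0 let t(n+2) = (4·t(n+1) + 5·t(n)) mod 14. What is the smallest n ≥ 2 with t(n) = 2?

t(0) = 2; t(1) = 3; t(2) = 8; t(3) = 5; t(4) = 4; t(5) = 13; t(6) = 2; t(7) = 3.
Since (t(6), t(7)) = (t(0), t(1)) = (2, 3) (two consecutive terms determine the rest), the sequence is periodic with period 6.
The value 2 next appears (with n ≥ 2) at t(6).

6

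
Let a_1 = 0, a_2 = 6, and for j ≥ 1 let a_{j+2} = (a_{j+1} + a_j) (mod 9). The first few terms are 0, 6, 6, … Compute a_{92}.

3

Computing terms: a_1 = 0; a_2 = 6; a_3 = 6; a_4 = 3; a_5 = 0; a_6 = 3; a_7 = 3; a_8 = 6; a_9 = 0; a_{10} = 6.
The sequence repeats with period 8.
(92 - 1) mod 8 = 3, so a_{92} = a_4 = 3.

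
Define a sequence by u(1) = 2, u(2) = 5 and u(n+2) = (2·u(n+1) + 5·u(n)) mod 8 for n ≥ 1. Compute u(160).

5

Listing terms: u(1) = 2,  u(2) = 5,  u(3) = 4,  u(4) = 1,  u(5) = 6,  u(6) = 1,  u(7) = 0,  u(8) = 5,  u(9) = 2,  u(10) = 5.
The sequence repeats with period 8.
So u(160) = u(1 + ((160-1) mod 8)) = u(8) = 5.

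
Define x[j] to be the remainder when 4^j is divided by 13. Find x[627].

Computing terms: x[0] = 1,  x[1] = 4,  x[2] = 3,  x[3] = 12,  x[4] = 9,  x[5] = 10,  x[6] = 1.
The sequence repeats with period 6.
So x[627] = x[0 + ((627-0) mod 6)] = x[3] = 12.

12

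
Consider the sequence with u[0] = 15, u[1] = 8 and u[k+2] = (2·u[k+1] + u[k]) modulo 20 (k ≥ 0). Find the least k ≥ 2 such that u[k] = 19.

We have u[0] = 15, u[1] = 8, u[2] = 11, u[3] = 10, u[4] = 11, u[5] = 12, u[6] = 15, u[7] = 2, u[8] = 19, u[9] = 0, u[10] = 19, u[11] = 18, u[12] = 15, u[13] = 8.
Since (u[12], u[13]) = (u[0], u[1]) = (15, 8) (two consecutive terms determine the rest), the sequence is periodic with period 12.
The value 19 first appears (with k ≥ 2) at u[8].

8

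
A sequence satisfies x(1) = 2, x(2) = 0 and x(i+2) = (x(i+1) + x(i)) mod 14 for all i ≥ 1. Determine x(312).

Computing terms: x(1) = 2, x(2) = 0, x(3) = 2, x(4) = 2, x(5) = 4, x(6) = 6, x(7) = 10, x(8) = 2, x(9) = 12, x(10) = 0, x(11) = 12, x(12) = 12, x(13) = 10, x(14) = 8, x(15) = 4, x(16) = 12, x(17) = 2, x(18) = 0.
Since (x(17), x(18)) = (x(1), x(2)) = (2, 0) (two consecutive terms determine the rest), the sequence is periodic with period 16.
So x(312) = x(1 + ((312-1) mod 16)) = x(8) = 2.

2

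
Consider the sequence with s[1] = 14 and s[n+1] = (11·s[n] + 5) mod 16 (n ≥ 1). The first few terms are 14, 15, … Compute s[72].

Computing terms: s[1] = 14; s[2] = 15; s[3] = 10; s[4] = 3; s[5] = 6; s[6] = 7; s[7] = 2; s[8] = 11; s[9] = 14.
The sequence repeats with period 8.
So s[72] = s[1 + ((72-1) mod 8)] = s[8] = 11.

11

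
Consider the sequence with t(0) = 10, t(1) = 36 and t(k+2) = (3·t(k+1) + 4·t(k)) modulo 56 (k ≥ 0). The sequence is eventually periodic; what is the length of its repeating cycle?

6

Listing terms: t(0) = 10, t(1) = 36, t(2) = 36, t(3) = 28, t(4) = 4, t(5) = 12, t(6) = 52, t(7) = 36, t(8) = 36.
Since (t(7), t(8)) = (t(1), t(2)) = (36, 36) (two consecutive terms determine the rest), the sequence is eventually periodic: after a pre-period of length 1 it cycles with period 6.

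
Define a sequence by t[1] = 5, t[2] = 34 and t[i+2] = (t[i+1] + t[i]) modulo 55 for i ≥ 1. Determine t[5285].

t[1] = 5,  t[2] = 34,  t[3] = 39,  t[4] = 18,  t[5] = 2,  t[6] = 20,  t[7] = 22,  t[8] = 42,  t[9] = 9,  t[10] = 51,  t[11] = 5,  t[12] = 1,  t[13] = 6,  t[14] = 7,  t[15] = 13,  t[16] = 20,  t[17] = 33,  t[18] = 53,  t[19] = 31,  t[20] = 29,  t[21] = 5,  t[22] = 34.
Since (t[21], t[22]) = (t[1], t[2]) = (5, 34) (two consecutive terms determine the rest), the sequence is periodic with period 20.
So t[5285] = t[1 + ((5285-1) mod 20)] = t[5] = 2.

2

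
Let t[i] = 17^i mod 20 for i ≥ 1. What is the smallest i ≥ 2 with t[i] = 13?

Computing terms: t[1] = 17, t[2] = 9, t[3] = 13, t[4] = 1, t[5] = 17.
Since t[5] = t[1] = 17, the sequence is periodic with period 4.
The value 13 first appears (with i ≥ 2) at t[3].

3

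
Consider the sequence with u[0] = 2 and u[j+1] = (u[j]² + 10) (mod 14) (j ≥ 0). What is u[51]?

12

We have u[0] = 2; u[1] = 0; u[2] = 10; u[3] = 12; u[4] = 0.
Since u[4] = u[1] = 0, the sequence is eventually periodic: after a pre-period of length 1 it cycles with period 3.
For j ≥ 1, u[j] depends only on (j - 1) mod 3. (51 - 1) mod 3 = 2, so u[51] = u[3] = 12.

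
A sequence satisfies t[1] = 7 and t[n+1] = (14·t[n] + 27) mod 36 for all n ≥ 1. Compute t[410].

Computing terms: t[1] = 7,  t[2] = 17,  t[3] = 13,  t[4] = 29,  t[5] = 1,  t[6] = 5,  t[7] = 25,  t[8] = 17.
Since t[8] = t[2] = 17, the sequence is eventually periodic: after a pre-period of length 1 it cycles with period 6.
For n ≥ 2, t[n] depends only on (n - 2) mod 6. (410 - 2) mod 6 = 0, so t[410] = t[2] = 17.

17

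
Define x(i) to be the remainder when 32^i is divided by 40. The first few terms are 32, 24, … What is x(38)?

24

We have x(1) = 32; x(2) = 24; x(3) = 8; x(4) = 16; x(5) = 32.
The sequence repeats with period 4.
So x(38) = x(1 + ((38-1) mod 4)) = x(2) = 24.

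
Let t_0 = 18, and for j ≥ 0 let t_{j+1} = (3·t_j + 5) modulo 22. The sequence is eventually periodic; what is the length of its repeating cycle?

10

Computing terms: t_0 = 18, t_1 = 15, t_2 = 6, t_3 = 1, t_4 = 8, t_5 = 7, t_6 = 4, t_7 = 17, t_8 = 12, t_9 = 19, t_{10} = 18.
The sequence repeats with period 10.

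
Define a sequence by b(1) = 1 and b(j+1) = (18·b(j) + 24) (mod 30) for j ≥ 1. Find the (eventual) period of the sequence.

4

b(1) = 1; b(2) = 12; b(3) = 0; b(4) = 24; b(5) = 6; b(6) = 12.
Since b(6) = b(2) = 12, the sequence is eventually periodic: after a pre-period of length 1 it cycles with period 4.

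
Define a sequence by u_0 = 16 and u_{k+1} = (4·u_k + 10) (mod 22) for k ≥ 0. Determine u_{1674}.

18

Listing terms: u_0 = 16; u_1 = 8; u_2 = 20; u_3 = 2; u_4 = 18; u_5 = 16.
Since u_5 = u_0 = 16, the sequence is periodic with period 5.
(1674 - 0) mod 5 = 4, so u_{1674} = u_4 = 18.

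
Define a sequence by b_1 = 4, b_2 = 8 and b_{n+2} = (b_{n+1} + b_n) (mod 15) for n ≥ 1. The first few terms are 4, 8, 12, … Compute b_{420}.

Computing terms: b_1 = 4, b_2 = 8, b_3 = 12, b_4 = 5, b_5 = 2, b_6 = 7, b_7 = 9, b_8 = 1, b_9 = 10, b_{10} = 11, b_{11} = 6, b_{12} = 2, b_{13} = 8, b_{14} = 10, b_{15} = 3, b_{16} = 13, b_{17} = 1, b_{18} = 14, b_{19} = 0, b_{20} = 14, b_{21} = 14, b_{22} = 13, b_{23} = 12, b_{24} = 10, b_{25} = 7, b_{26} = 2, b_{27} = 9, b_{28} = 11, b_{29} = 5, b_{30} = 1, b_{31} = 6, b_{32} = 7, b_{33} = 13, b_{34} = 5, b_{35} = 3, b_{36} = 8, b_{37} = 11, b_{38} = 4, b_{39} = 0, b_{40} = 4, b_{41} = 4, b_{42} = 8.
The sequence repeats with period 40.
(420 - 1) mod 40 = 19, so b_{420} = b_{20} = 14.

14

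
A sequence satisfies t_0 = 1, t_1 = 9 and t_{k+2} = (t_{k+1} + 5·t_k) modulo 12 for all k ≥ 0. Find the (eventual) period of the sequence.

6

Computing terms: t_0 = 1; t_1 = 9; t_2 = 2; t_3 = 11; t_4 = 9; t_5 = 4; t_6 = 1; t_7 = 9.
The sequence repeats with period 6.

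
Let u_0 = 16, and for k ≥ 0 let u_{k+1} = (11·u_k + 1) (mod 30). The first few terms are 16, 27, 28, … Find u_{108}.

4

u_0 = 16, u_1 = 27, u_2 = 28, u_3 = 9, u_4 = 10, u_5 = 21, u_6 = 22, u_7 = 3, u_8 = 4, u_9 = 15, u_{10} = 16.
The sequence repeats with period 10.
(108 - 0) mod 10 = 8, so u_{108} = u_8 = 4.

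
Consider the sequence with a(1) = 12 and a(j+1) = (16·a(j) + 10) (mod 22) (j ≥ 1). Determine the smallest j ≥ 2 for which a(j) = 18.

5

Listing terms: a(1) = 12; a(2) = 4; a(3) = 8; a(4) = 6; a(5) = 18; a(6) = 12.
Since a(6) = a(1) = 12, the sequence is periodic with period 5.
The value 18 first appears (with j ≥ 2) at a(5).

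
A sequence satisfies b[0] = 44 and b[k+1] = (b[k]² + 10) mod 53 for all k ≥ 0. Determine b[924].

b[0] = 44, b[1] = 38, b[2] = 23, b[3] = 9, b[4] = 38.
Since b[4] = b[1] = 38, the sequence is eventually periodic: after a pre-period of length 1 it cycles with period 3.
For k ≥ 1, b[k] depends only on (k - 1) mod 3. (924 - 1) mod 3 = 2, so b[924] = b[3] = 9.

9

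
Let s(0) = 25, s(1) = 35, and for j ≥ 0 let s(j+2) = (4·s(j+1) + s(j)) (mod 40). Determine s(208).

25

s(0) = 25; s(1) = 35; s(2) = 5; s(3) = 15; s(4) = 25; s(5) = 35.
Since (s(4), s(5)) = (s(0), s(1)) = (25, 35) (two consecutive terms determine the rest), the sequence is periodic with period 4.
(208 - 0) mod 4 = 0, so s(208) = s(0) = 25.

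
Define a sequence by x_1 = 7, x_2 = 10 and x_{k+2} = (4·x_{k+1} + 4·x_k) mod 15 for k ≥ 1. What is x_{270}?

Listing terms: x_1 = 7; x_2 = 10; x_3 = 8; x_4 = 12; x_5 = 5; x_6 = 8; x_7 = 7; x_8 = 0; x_9 = 13; x_{10} = 7; x_{11} = 5; x_{12} = 3; x_{13} = 2; x_{14} = 5; x_{15} = 13; x_{16} = 12; x_{17} = 10; x_{18} = 13; x_{19} = 2; x_{20} = 0; x_{21} = 8; x_{22} = 2; x_{23} = 10; x_{24} = 3; x_{25} = 7; x_{26} = 10.
Since (x_{25}, x_{26}) = (x_1, x_2) = (7, 10) (two consecutive terms determine the rest), the sequence is periodic with period 24.
So x_{270} = x_{1 + ((270-1) mod 24)} = x_6 = 8.

8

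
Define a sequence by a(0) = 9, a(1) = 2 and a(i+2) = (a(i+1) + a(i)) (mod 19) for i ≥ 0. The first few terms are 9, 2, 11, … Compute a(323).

Computing terms: a(0) = 9,  a(1) = 2,  a(2) = 11,  a(3) = 13,  a(4) = 5,  a(5) = 18,  a(6) = 4,  a(7) = 3,  a(8) = 7,  a(9) = 10,  a(10) = 17,  a(11) = 8,  a(12) = 6,  a(13) = 14,  a(14) = 1,  a(15) = 15,  a(16) = 16,  a(17) = 12,  a(18) = 9,  a(19) = 2.
Since (a(18), a(19)) = (a(0), a(1)) = (9, 2) (two consecutive terms determine the rest), the sequence is periodic with period 18.
(323 - 0) mod 18 = 17, so a(323) = a(17) = 12.

12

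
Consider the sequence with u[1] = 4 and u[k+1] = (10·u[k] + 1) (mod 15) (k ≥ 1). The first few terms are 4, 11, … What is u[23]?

11

u[1] = 4; u[2] = 11; u[3] = 6; u[4] = 1; u[5] = 11.
Since u[5] = u[2] = 11, the sequence is eventually periodic: after a pre-period of length 1 it cycles with period 3.
For k ≥ 2, u[k] depends only on (k - 2) mod 3. (23 - 2) mod 3 = 0, so u[23] = u[2] = 11.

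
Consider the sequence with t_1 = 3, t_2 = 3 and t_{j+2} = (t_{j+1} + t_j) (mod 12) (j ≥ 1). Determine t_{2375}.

3

t_1 = 3, t_2 = 3, t_3 = 6, t_4 = 9, t_5 = 3, t_6 = 0, t_7 = 3, t_8 = 3.
The sequence repeats with period 6.
(2375 - 1) mod 6 = 4, so t_{2375} = t_5 = 3.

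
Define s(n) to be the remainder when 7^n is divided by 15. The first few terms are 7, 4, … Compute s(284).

Listing terms: s(1) = 7, s(2) = 4, s(3) = 13, s(4) = 1, s(5) = 7.
Since s(5) = s(1) = 7, the sequence is periodic with period 4.
So s(284) = s(1 + ((284-1) mod 4)) = s(4) = 1.

1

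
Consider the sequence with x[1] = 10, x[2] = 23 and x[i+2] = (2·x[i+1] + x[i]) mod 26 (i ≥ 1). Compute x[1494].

7

x[1] = 10; x[2] = 23; x[3] = 4; x[4] = 5; x[5] = 14; x[6] = 7; x[7] = 2; x[8] = 11; x[9] = 24; x[10] = 7; x[11] = 12; x[12] = 5; x[13] = 22; x[14] = 23; x[15] = 16; x[16] = 3; x[17] = 22; x[18] = 21; x[19] = 12; x[20] = 19; x[21] = 24; x[22] = 15; x[23] = 2; x[24] = 19; x[25] = 14; x[26] = 21; x[27] = 4; x[28] = 3; x[29] = 10; x[30] = 23.
Since (x[29], x[30]) = (x[1], x[2]) = (10, 23) (two consecutive terms determine the rest), the sequence is periodic with period 28.
So x[1494] = x[1 + ((1494-1) mod 28)] = x[10] = 7.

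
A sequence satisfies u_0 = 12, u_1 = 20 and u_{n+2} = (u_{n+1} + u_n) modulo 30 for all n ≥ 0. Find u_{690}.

Computing terms: u_0 = 12; u_1 = 20; u_2 = 2; u_3 = 22; u_4 = 24; u_5 = 16; u_6 = 10; u_7 = 26; u_8 = 6; u_9 = 2; u_{10} = 8; u_{11} = 10; u_{12} = 18; u_{13} = 28; u_{14} = 16; u_{15} = 14; u_{16} = 0; u_{17} = 14; u_{18} = 14; u_{19} = 28; u_{20} = 12; u_{21} = 10; u_{22} = 22; u_{23} = 2; u_{24} = 24; u_{25} = 26; u_{26} = 20; u_{27} = 16; u_{28} = 6; u_{29} = 22; u_{30} = 28; u_{31} = 20; u_{32} = 18; u_{33} = 8; u_{34} = 26; u_{35} = 4; u_{36} = 0; u_{37} = 4; u_{38} = 4; u_{39} = 8; u_{40} = 12; u_{41} = 20.
Since (u_{40}, u_{41}) = (u_0, u_1) = (12, 20) (two consecutive terms determine the rest), the sequence is periodic with period 40.
(690 - 0) mod 40 = 10, so u_{690} = u_{10} = 8.

8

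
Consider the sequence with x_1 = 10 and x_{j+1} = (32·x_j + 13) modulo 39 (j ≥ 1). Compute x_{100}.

x_1 = 10; x_2 = 21; x_3 = 22; x_4 = 15; x_5 = 25; x_6 = 33; x_7 = 16; x_8 = 18; x_9 = 4; x_{10} = 24; x_{11} = 1; x_{12} = 6; x_{13} = 10.
The sequence repeats with period 12.
(100 - 1) mod 12 = 3, so x_{100} = x_4 = 15.

15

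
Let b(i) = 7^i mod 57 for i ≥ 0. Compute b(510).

1

Listing terms: b(0) = 1,  b(1) = 7,  b(2) = 49,  b(3) = 1.
The sequence repeats with period 3.
So b(510) = b(0 + ((510-0) mod 3)) = b(0) = 1.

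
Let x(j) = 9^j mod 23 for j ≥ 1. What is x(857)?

x(1) = 9; x(2) = 12; x(3) = 16; x(4) = 6; x(5) = 8; x(6) = 3; x(7) = 4; x(8) = 13; x(9) = 2; x(10) = 18; x(11) = 1; x(12) = 9.
Since x(12) = x(1) = 9, the sequence is periodic with period 11.
So x(857) = x(1 + ((857-1) mod 11)) = x(10) = 18.

18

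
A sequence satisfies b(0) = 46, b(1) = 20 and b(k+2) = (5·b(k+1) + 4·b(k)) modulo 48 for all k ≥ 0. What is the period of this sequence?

Listing terms: b(0) = 46, b(1) = 20, b(2) = 44, b(3) = 12, b(4) = 44, b(5) = 28, b(6) = 28, b(7) = 12, b(8) = 28, b(9) = 44, b(10) = 44, b(11) = 12.
Since (b(10), b(11)) = (b(2), b(3)) = (44, 12) (two consecutive terms determine the rest), the sequence is eventually periodic: after a pre-period of length 2 it cycles with period 8.

8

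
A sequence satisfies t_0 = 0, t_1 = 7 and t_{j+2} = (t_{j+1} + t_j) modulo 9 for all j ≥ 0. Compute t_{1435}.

8

Listing terms: t_0 = 0; t_1 = 7; t_2 = 7; t_3 = 5; t_4 = 3; t_5 = 8; t_6 = 2; t_7 = 1; t_8 = 3; t_9 = 4; t_{10} = 7; t_{11} = 2; t_{12} = 0; t_{13} = 2; t_{14} = 2; t_{15} = 4; t_{16} = 6; t_{17} = 1; t_{18} = 7; t_{19} = 8; t_{20} = 6; t_{21} = 5; t_{22} = 2; t_{23} = 7; t_{24} = 0; t_{25} = 7.
The sequence repeats with period 24.
(1435 - 0) mod 24 = 19, so t_{1435} = t_{19} = 8.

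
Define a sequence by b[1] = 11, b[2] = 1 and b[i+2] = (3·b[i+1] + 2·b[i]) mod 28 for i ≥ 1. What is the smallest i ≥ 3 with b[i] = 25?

3

We have b[1] = 11, b[2] = 1, b[3] = 25, b[4] = 21, b[5] = 1, b[6] = 17, b[7] = 25, b[8] = 25, b[9] = 13, b[10] = 5, b[11] = 13, b[12] = 21, b[13] = 5, b[14] = 1, b[15] = 13, b[16] = 13, b[17] = 9, b[18] = 25, b[19] = 9, b[20] = 21, b[21] = 25, b[22] = 5, b[23] = 9, b[24] = 9, b[25] = 17, b[26] = 13, b[27] = 17, b[28] = 21, b[29] = 13, b[30] = 25, b[31] = 17, b[32] = 17, b[33] = 1, b[34] = 9, b[35] = 1, b[36] = 21, b[37] = 9, b[38] = 13, b[39] = 1, b[40] = 1, b[41] = 5, b[42] = 17, b[43] = 5, b[44] = 21, b[45] = 17, b[46] = 9, b[47] = 5, b[48] = 5, b[49] = 25, b[50] = 1, b[51] = 25.
Since (b[50], b[51]) = (b[2], b[3]) = (1, 25) (two consecutive terms determine the rest), the sequence is eventually periodic: after a pre-period of length 1 it cycles with period 48.
The value 25 first appears (with i ≥ 3) at b[3].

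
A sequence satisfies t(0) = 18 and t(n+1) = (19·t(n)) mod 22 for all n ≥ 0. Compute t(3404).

We have t(0) = 18, t(1) = 12, t(2) = 8, t(3) = 20, t(4) = 6, t(5) = 4, t(6) = 10, t(7) = 14, t(8) = 2, t(9) = 16, t(10) = 18.
The sequence repeats with period 10.
(3404 - 0) mod 10 = 4, so t(3404) = t(4) = 6.

6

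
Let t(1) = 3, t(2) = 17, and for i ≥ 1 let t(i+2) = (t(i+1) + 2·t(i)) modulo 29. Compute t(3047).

Listing terms: t(1) = 3; t(2) = 17; t(3) = 23; t(4) = 28; t(5) = 16; t(6) = 14; t(7) = 17; t(8) = 16; t(9) = 21; t(10) = 24; t(11) = 8; t(12) = 27; t(13) = 14; t(14) = 10; t(15) = 9; t(16) = 0; t(17) = 18; t(18) = 18; t(19) = 25; t(20) = 3; t(21) = 24; t(22) = 1; t(23) = 20; t(24) = 22; t(25) = 4; t(26) = 19; t(27) = 27; t(28) = 7; t(29) = 3; t(30) = 17.
Since (t(29), t(30)) = (t(1), t(2)) = (3, 17) (two consecutive terms determine the rest), the sequence is periodic with period 28.
So t(3047) = t(1 + ((3047-1) mod 28)) = t(23) = 20.

20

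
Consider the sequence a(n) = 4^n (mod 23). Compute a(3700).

3

a(1) = 4, a(2) = 16, a(3) = 18, a(4) = 3, a(5) = 12, a(6) = 2, a(7) = 8, a(8) = 9, a(9) = 13, a(10) = 6, a(11) = 1, a(12) = 4.
The sequence repeats with period 11.
(3700 - 1) mod 11 = 3, so a(3700) = a(4) = 3.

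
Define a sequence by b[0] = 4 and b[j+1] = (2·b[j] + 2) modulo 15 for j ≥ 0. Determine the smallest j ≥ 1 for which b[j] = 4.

b[0] = 4,  b[1] = 10,  b[2] = 7,  b[3] = 1,  b[4] = 4.
The sequence repeats with period 4.
The value 4 next appears (with j ≥ 1) at b[4].

4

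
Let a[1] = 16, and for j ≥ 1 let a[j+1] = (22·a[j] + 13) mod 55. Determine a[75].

Listing terms: a[1] = 16; a[2] = 35; a[3] = 13; a[4] = 24; a[5] = 46; a[6] = 35.
Since a[6] = a[2] = 35, the sequence is eventually periodic: after a pre-period of length 1 it cycles with period 4.
For j ≥ 2, a[j] depends only on (j - 2) mod 4. (75 - 2) mod 4 = 1, so a[75] = a[3] = 13.

13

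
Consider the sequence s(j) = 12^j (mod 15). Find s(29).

Computing terms: s(1) = 12, s(2) = 9, s(3) = 3, s(4) = 6, s(5) = 12.
The sequence repeats with period 4.
(29 - 1) mod 4 = 0, so s(29) = s(1) = 12.

12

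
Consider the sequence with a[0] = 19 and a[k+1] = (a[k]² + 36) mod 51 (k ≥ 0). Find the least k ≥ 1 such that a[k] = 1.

Listing terms: a[0] = 19,  a[1] = 40,  a[2] = 4,  a[3] = 1,  a[4] = 37,  a[5] = 28,  a[6] = 4.
Since a[6] = a[2] = 4, the sequence is eventually periodic: after a pre-period of length 2 it cycles with period 4.
The value 1 first appears (with k ≥ 1) at a[3].

3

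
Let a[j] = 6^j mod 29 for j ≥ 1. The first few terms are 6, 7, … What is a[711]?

Computing terms: a[1] = 6,  a[2] = 7,  a[3] = 13,  a[4] = 20,  a[5] = 4,  a[6] = 24,  a[7] = 28,  a[8] = 23,  a[9] = 22,  a[10] = 16,  a[11] = 9,  a[12] = 25,  a[13] = 5,  a[14] = 1,  a[15] = 6.
The sequence repeats with period 14.
So a[711] = a[1 + ((711-1) mod 14)] = a[11] = 9.

9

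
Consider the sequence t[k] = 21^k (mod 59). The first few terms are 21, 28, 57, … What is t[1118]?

36

t[1] = 21; t[2] = 28; t[3] = 57; t[4] = 17; t[5] = 3; t[6] = 4; t[7] = 25; t[8] = 53; t[9] = 51; t[10] = 9; t[11] = 12; t[12] = 16; t[13] = 41; t[14] = 35; t[15] = 27; t[16] = 36; t[17] = 48; t[18] = 5; t[19] = 46; t[20] = 22; t[21] = 49; t[22] = 26; t[23] = 15; t[24] = 20; t[25] = 7; t[26] = 29; t[27] = 19; t[28] = 45; t[29] = 1; t[30] = 21.
Since t[30] = t[1] = 21, the sequence is periodic with period 29.
So t[1118] = t[1 + ((1118-1) mod 29)] = t[16] = 36.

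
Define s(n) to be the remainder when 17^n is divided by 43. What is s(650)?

38

We have s(1) = 17, s(2) = 31, s(3) = 11, s(4) = 15, s(5) = 40, s(6) = 35, s(7) = 36, s(8) = 10, s(9) = 41, s(10) = 9, s(11) = 24, s(12) = 21, s(13) = 13, s(14) = 6, s(15) = 16, s(16) = 14, s(17) = 23, s(18) = 4, s(19) = 25, s(20) = 38, s(21) = 1, s(22) = 17.
Since s(22) = s(1) = 17, the sequence is periodic with period 21.
So s(650) = s(1 + ((650-1) mod 21)) = s(20) = 38.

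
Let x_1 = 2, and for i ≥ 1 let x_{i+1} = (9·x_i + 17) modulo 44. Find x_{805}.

2

Listing terms: x_1 = 2,  x_2 = 35,  x_3 = 24,  x_4 = 13,  x_5 = 2.
Since x_5 = x_1 = 2, the sequence is periodic with period 4.
So x_{805} = x_{1 + ((805-1) mod 4)} = x_1 = 2.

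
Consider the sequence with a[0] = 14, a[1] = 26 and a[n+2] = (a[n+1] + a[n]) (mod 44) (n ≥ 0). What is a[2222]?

40

Computing terms: a[0] = 14; a[1] = 26; a[2] = 40; a[3] = 22; a[4] = 18; a[5] = 40; a[6] = 14; a[7] = 10; a[8] = 24; a[9] = 34; a[10] = 14; a[11] = 4; a[12] = 18; a[13] = 22; a[14] = 40; a[15] = 18; a[16] = 14; a[17] = 32; a[18] = 2; a[19] = 34; a[20] = 36; a[21] = 26; a[22] = 18; a[23] = 0; a[24] = 18; a[25] = 18; a[26] = 36; a[27] = 10; a[28] = 2; a[29] = 12; a[30] = 14; a[31] = 26.
The sequence repeats with period 30.
So a[2222] = a[0 + ((2222-0) mod 30)] = a[2] = 40.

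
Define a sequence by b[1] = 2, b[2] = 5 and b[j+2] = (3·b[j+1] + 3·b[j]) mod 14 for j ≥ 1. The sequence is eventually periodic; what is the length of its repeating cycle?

42

Listing terms: b[1] = 2, b[2] = 5, b[3] = 7, b[4] = 8, b[5] = 3, b[6] = 5, b[7] = 10, b[8] = 3, b[9] = 11, b[10] = 0, b[11] = 5, b[12] = 1, b[13] = 4, b[14] = 1, b[15] = 1, b[16] = 6, b[17] = 7, b[18] = 11, b[19] = 12, b[20] = 13, b[21] = 5, b[22] = 12, b[23] = 9, b[24] = 7, b[25] = 6, b[26] = 11, b[27] = 9, b[28] = 4, b[29] = 11, b[30] = 3, b[31] = 0, b[32] = 9, b[33] = 13, b[34] = 10, b[35] = 13, b[36] = 13, b[37] = 8, b[38] = 7, b[39] = 3, b[40] = 2, b[41] = 1, b[42] = 9, b[43] = 2, b[44] = 5.
The sequence repeats with period 42.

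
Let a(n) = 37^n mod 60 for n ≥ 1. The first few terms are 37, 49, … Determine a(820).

1

Computing terms: a(1) = 37,  a(2) = 49,  a(3) = 13,  a(4) = 1,  a(5) = 37.
Since a(5) = a(1) = 37, the sequence is periodic with period 4.
(820 - 1) mod 4 = 3, so a(820) = a(4) = 1.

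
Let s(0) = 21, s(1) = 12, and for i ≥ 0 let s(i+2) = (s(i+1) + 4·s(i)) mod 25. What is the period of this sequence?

s(0) = 21, s(1) = 12, s(2) = 21, s(3) = 19, s(4) = 3, s(5) = 4, s(6) = 16, s(7) = 7, s(8) = 21, s(9) = 24, s(10) = 8, s(11) = 4, s(12) = 11, s(13) = 2, s(14) = 21, s(15) = 4, s(16) = 13, s(17) = 4, s(18) = 6, s(19) = 22, s(20) = 21, s(21) = 9, s(22) = 18, s(23) = 4, s(24) = 1, s(25) = 17, s(26) = 21, s(27) = 14, s(28) = 23, s(29) = 4, s(30) = 21, s(31) = 12.
The sequence repeats with period 30.

30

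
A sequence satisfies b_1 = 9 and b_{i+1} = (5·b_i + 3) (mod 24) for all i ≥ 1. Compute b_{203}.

3

Computing terms: b_1 = 9; b_2 = 0; b_3 = 3; b_4 = 18; b_5 = 21; b_6 = 12; b_7 = 15; b_8 = 6; b_9 = 9.
Since b_9 = b_1 = 9, the sequence is periodic with period 8.
So b_{203} = b_{1 + ((203-1) mod 8)} = b_3 = 3.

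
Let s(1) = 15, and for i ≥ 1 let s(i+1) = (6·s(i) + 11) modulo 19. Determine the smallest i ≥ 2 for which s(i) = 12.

8

s(1) = 15, s(2) = 6, s(3) = 9, s(4) = 8, s(5) = 2, s(6) = 4, s(7) = 16, s(8) = 12, s(9) = 7, s(10) = 15.
The sequence repeats with period 9.
The value 12 first appears (with i ≥ 2) at s(8).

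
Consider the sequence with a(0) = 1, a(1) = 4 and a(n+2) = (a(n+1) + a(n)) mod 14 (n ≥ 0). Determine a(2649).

3

a(0) = 1, a(1) = 4, a(2) = 5, a(3) = 9, a(4) = 0, a(5) = 9, a(6) = 9, a(7) = 4, a(8) = 13, a(9) = 3, a(10) = 2, a(11) = 5, a(12) = 7, a(13) = 12, a(14) = 5, a(15) = 3, a(16) = 8, a(17) = 11, a(18) = 5, a(19) = 2, a(20) = 7, a(21) = 9, a(22) = 2, a(23) = 11, a(24) = 13, a(25) = 10, a(26) = 9, a(27) = 5, a(28) = 0, a(29) = 5, a(30) = 5, a(31) = 10, a(32) = 1, a(33) = 11, a(34) = 12, a(35) = 9, a(36) = 7, a(37) = 2, a(38) = 9, a(39) = 11, a(40) = 6, a(41) = 3, a(42) = 9, a(43) = 12, a(44) = 7, a(45) = 5, a(46) = 12, a(47) = 3, a(48) = 1, a(49) = 4.
The sequence repeats with period 48.
(2649 - 0) mod 48 = 9, so a(2649) = a(9) = 3.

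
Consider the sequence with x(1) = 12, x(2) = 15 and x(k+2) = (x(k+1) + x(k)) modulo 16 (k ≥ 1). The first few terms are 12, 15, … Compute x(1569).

7

We have x(1) = 12, x(2) = 15, x(3) = 11, x(4) = 10, x(5) = 5, x(6) = 15, x(7) = 4, x(8) = 3, x(9) = 7, x(10) = 10, x(11) = 1, x(12) = 11, x(13) = 12, x(14) = 7, x(15) = 3, x(16) = 10, x(17) = 13, x(18) = 7, x(19) = 4, x(20) = 11, x(21) = 15, x(22) = 10, x(23) = 9, x(24) = 3, x(25) = 12, x(26) = 15.
Since (x(25), x(26)) = (x(1), x(2)) = (12, 15) (two consecutive terms determine the rest), the sequence is periodic with period 24.
So x(1569) = x(1 + ((1569-1) mod 24)) = x(9) = 7.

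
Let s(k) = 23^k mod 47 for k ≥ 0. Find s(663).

31

We have s(0) = 1; s(1) = 23; s(2) = 12; s(3) = 41; s(4) = 3; s(5) = 22; s(6) = 36; s(7) = 29; s(8) = 9; s(9) = 19; s(10) = 14; s(11) = 40; s(12) = 27; s(13) = 10; s(14) = 42; s(15) = 26; s(16) = 34; s(17) = 30; s(18) = 32; s(19) = 31; s(20) = 8; s(21) = 43; s(22) = 2; s(23) = 46; s(24) = 24; s(25) = 35; s(26) = 6; s(27) = 44; s(28) = 25; s(29) = 11; s(30) = 18; s(31) = 38; s(32) = 28; s(33) = 33; s(34) = 7; s(35) = 20; s(36) = 37; s(37) = 5; s(38) = 21; s(39) = 13; s(40) = 17; s(41) = 15; s(42) = 16; s(43) = 39; s(44) = 4; s(45) = 45; s(46) = 1.
Since s(46) = s(0) = 1, the sequence is periodic with period 46.
(663 - 0) mod 46 = 19, so s(663) = s(19) = 31.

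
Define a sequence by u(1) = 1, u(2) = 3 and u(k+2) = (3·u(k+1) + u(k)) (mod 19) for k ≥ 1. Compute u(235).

14

We have u(1) = 1; u(2) = 3; u(3) = 10; u(4) = 14; u(5) = 14; u(6) = 18; u(7) = 11; u(8) = 13; u(9) = 12; u(10) = 11; u(11) = 7; u(12) = 13; u(13) = 8; u(14) = 18; u(15) = 5; u(16) = 14; u(17) = 9; u(18) = 3; u(19) = 18; u(20) = 0; u(21) = 18; u(22) = 16; u(23) = 9; u(24) = 5; u(25) = 5; u(26) = 1; u(27) = 8; u(28) = 6; u(29) = 7; u(30) = 8; u(31) = 12; u(32) = 6; u(33) = 11; u(34) = 1; u(35) = 14; u(36) = 5; u(37) = 10; u(38) = 16; u(39) = 1; u(40) = 0; u(41) = 1; u(42) = 3.
Since (u(41), u(42)) = (u(1), u(2)) = (1, 3) (two consecutive terms determine the rest), the sequence is periodic with period 40.
So u(235) = u(1 + ((235-1) mod 40)) = u(35) = 14.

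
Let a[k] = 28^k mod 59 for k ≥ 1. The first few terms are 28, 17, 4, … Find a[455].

a[1] = 28, a[2] = 17, a[3] = 4, a[4] = 53, a[5] = 9, a[6] = 16, a[7] = 35, a[8] = 36, a[9] = 5, a[10] = 22, a[11] = 26, a[12] = 20, a[13] = 29, a[14] = 45, a[15] = 21, a[16] = 57, a[17] = 3, a[18] = 25, a[19] = 51, a[20] = 12, a[21] = 41, a[22] = 27, a[23] = 48, a[24] = 46, a[25] = 49, a[26] = 15, a[27] = 7, a[28] = 19, a[29] = 1, a[30] = 28.
The sequence repeats with period 29.
So a[455] = a[1 + ((455-1) mod 29)] = a[20] = 12.

12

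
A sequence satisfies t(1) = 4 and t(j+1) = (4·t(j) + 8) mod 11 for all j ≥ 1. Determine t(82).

Computing terms: t(1) = 4,  t(2) = 2,  t(3) = 5,  t(4) = 6,  t(5) = 10,  t(6) = 4.
The sequence repeats with period 5.
(82 - 1) mod 5 = 1, so t(82) = t(2) = 2.

2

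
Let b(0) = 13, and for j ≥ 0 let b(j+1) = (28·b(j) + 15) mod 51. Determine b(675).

37

We have b(0) = 13,  b(1) = 22,  b(2) = 19,  b(3) = 37,  b(4) = 31,  b(5) = 16,  b(6) = 4,  b(7) = 25,  b(8) = 1,  b(9) = 43,  b(10) = 46,  b(11) = 28,  b(12) = 34,  b(13) = 49,  b(14) = 10,  b(15) = 40,  b(16) = 13.
Since b(16) = b(0) = 13, the sequence is periodic with period 16.
So b(675) = b(0 + ((675-0) mod 16)) = b(3) = 37.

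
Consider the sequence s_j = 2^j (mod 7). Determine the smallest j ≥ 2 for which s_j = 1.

3

Listing terms: s_1 = 2; s_2 = 4; s_3 = 1; s_4 = 2.
The sequence repeats with period 3.
The value 1 first appears (with j ≥ 2) at s_3.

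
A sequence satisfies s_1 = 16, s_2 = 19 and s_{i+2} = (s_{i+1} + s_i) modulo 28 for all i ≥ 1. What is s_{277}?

s_1 = 16,  s_2 = 19,  s_3 = 7,  s_4 = 26,  s_5 = 5,  s_6 = 3,  s_7 = 8,  s_8 = 11,  s_9 = 19,  s_{10} = 2,  s_{11} = 21,  s_{12} = 23,  s_{13} = 16,  s_{14} = 11,  s_{15} = 27,  s_{16} = 10,  s_{17} = 9,  s_{18} = 19,  s_{19} = 0,  s_{20} = 19,  s_{21} = 19,  s_{22} = 10,  s_{23} = 1,  s_{24} = 11,  s_{25} = 12,  s_{26} = 23,  s_{27} = 7,  s_{28} = 2,  s_{29} = 9,  s_{30} = 11,  s_{31} = 20,  s_{32} = 3,  s_{33} = 23,  s_{34} = 26,  s_{35} = 21,  s_{36} = 19,  s_{37} = 12,  s_{38} = 3,  s_{39} = 15,  s_{40} = 18,  s_{41} = 5,  s_{42} = 23,  s_{43} = 0,  s_{44} = 23,  s_{45} = 23,  s_{46} = 18,  s_{47} = 13,  s_{48} = 3,  s_{49} = 16,  s_{50} = 19.
Since (s_{49}, s_{50}) = (s_1, s_2) = (16, 19) (two consecutive terms determine the rest), the sequence is periodic with period 48.
(277 - 1) mod 48 = 36, so s_{277} = s_{37} = 12.

12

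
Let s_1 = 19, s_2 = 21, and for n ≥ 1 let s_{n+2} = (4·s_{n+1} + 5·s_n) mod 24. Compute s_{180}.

s_1 = 19, s_2 = 21, s_3 = 11, s_4 = 5, s_5 = 3, s_6 = 13, s_7 = 19, s_8 = 21.
Since (s_7, s_8) = (s_1, s_2) = (19, 21) (two consecutive terms determine the rest), the sequence is periodic with period 6.
So s_{180} = s_{1 + ((180-1) mod 6)} = s_6 = 13.

13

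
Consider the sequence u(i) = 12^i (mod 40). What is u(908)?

16

u(0) = 1; u(1) = 12; u(2) = 24; u(3) = 8; u(4) = 16; u(5) = 32; u(6) = 24.
Since u(6) = u(2) = 24, the sequence is eventually periodic: after a pre-period of length 2 it cycles with period 4.
For i ≥ 2, u(i) depends only on (i - 2) mod 4. (908 - 2) mod 4 = 2, so u(908) = u(4) = 16.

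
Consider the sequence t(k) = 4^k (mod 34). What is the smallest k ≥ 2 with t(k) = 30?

3

Computing terms: t(1) = 4, t(2) = 16, t(3) = 30, t(4) = 18, t(5) = 4.
The sequence repeats with period 4.
The value 30 first appears (with k ≥ 2) at t(3).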